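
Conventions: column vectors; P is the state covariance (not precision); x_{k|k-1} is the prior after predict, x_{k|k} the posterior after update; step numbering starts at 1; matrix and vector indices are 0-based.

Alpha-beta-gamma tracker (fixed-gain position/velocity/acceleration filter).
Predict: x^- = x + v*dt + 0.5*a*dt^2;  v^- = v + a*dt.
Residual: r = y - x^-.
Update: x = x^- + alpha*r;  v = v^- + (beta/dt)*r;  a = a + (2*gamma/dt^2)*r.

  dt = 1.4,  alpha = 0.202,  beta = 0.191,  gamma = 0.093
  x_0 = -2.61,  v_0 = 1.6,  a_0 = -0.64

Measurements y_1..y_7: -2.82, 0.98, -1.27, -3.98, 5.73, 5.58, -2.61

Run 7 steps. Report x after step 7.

x_post = 0.4528

step 1: x_pred=-0.9972  r=-1.8228  x^+=-1.3654  v^+=0.4553  a^+=-0.8130
step 2: x_pred=-1.5247  r=2.5047  x^+=-1.0187  v^+=-0.3411  a^+=-0.5753
step 3: x_pred=-2.0601  r=0.7901  x^+=-1.9005  v^+=-1.0388  a^+=-0.5003
step 4: x_pred=-3.8451  r=-0.1349  x^+=-3.8723  v^+=-1.7576  a^+=-0.5131
step 5: x_pred=-6.8358  r=12.5658  x^+=-4.2975  v^+=-0.7616  a^+=0.6794
step 6: x_pred=-4.6980  r=10.2780  x^+=-2.6219  v^+=1.5917  a^+=1.6547
step 7: x_pred=1.2281  r=-3.8381  x^+=0.4528  v^+=3.3847  a^+=1.2905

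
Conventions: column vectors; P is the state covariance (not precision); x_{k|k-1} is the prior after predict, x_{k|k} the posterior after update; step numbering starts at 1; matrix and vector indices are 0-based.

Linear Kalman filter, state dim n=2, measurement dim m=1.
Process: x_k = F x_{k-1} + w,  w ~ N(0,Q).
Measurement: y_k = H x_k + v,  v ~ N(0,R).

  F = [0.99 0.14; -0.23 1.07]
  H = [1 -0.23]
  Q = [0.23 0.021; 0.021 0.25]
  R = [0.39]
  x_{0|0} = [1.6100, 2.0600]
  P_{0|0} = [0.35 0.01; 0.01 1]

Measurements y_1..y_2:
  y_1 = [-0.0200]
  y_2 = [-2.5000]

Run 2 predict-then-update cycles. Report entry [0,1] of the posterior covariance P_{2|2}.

P_post[0,1] = 0.3943

step 1: x^-=[1.8823, 1.8339]  P^-=[0.5954 0.1014; 0.1014 1.4085]  S=[1.0133]  K=[0.5646; -0.2197]  nu=[-1.4805]  x^+=[1.0464, 2.1591]  P^+=[0.2724 0.2270; 0.2270 1.3596]
step 2: x^-=[1.3382, 2.0696]  P^-=[0.5866 0.3958; 0.3958 1.7093]  S=[0.8849]  K=[0.5600; 0.0031]  nu=[-3.3622]  x^+=[-0.5445, 2.0593]  P^+=[0.3091 0.3943; 0.3943 1.7093]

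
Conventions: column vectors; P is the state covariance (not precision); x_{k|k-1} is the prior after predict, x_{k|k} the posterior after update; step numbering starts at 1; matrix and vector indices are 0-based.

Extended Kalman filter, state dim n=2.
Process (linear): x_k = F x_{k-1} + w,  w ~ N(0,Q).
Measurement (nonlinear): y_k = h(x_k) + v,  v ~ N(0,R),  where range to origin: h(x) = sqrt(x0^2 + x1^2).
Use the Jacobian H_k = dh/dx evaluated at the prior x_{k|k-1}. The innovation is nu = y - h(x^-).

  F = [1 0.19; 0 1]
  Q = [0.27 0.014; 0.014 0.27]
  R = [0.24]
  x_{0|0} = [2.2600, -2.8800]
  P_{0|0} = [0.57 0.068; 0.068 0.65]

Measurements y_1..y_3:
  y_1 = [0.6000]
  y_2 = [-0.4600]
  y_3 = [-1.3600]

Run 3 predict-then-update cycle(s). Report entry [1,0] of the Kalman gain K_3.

K[1,0] = -0.5468

step 1: x^-=[1.7128, -2.8800]  P^-=[0.8893 0.2055; 0.2055 0.9200]  H_jac=[0.5112 -0.8595]  S=[0.9714]  K=[0.2861; -0.7059]  nu=[-2.7508]  x^+=[0.9257, -0.9383]  P^+=[0.8098 0.4017; 0.4017 0.4360]
step 2: x^-=[0.7474, -0.9383]  P^-=[1.2482 0.4985; 0.4985 0.7060]  H_jac=[0.6231 -0.7822]  S=[0.6706]  K=[0.5783; -0.3603]  nu=[-1.6596]  x^+=[-0.2122, -0.3404]  P^+=[1.0239 0.6382; 0.6382 0.6190]
step 3: x^-=[-0.2769, -0.3404]  P^-=[1.5588 0.7698; 0.7698 0.8890]  H_jac=[-0.6311 -0.7757]  S=[2.1495]  K=[-0.7355; -0.5468]  nu=[-1.7988]  x^+=[1.0461, 0.6433]  P^+=[0.3961 -0.0947; -0.0947 0.2462]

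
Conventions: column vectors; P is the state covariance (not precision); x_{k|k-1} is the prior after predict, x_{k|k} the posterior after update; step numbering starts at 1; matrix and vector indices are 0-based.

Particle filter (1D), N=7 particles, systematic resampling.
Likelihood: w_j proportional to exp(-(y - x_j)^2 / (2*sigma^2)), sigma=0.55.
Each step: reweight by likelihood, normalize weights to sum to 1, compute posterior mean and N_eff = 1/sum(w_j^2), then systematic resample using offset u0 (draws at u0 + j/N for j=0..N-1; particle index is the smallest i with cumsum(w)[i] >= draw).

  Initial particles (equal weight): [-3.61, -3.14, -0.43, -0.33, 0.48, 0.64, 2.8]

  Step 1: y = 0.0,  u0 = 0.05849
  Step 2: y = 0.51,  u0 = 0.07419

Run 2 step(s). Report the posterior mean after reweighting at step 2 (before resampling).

step 1: w=[0.0000, 0.0000, 0.2666, 0.3023, 0.2473, 0.1839, 0.0000]  mean=0.0220  Neff=3.8852  idx=[2, 2, 3, 3, 4, 4, 5]
step 2: w=[0.0572, 0.0572, 0.0768, 0.0768, 0.2461, 0.2461, 0.2397]  mean=0.2898  Neff=5.0770  idx=[1, 3, 4, 4, 5, 6, 6]

post_mean = 0.2898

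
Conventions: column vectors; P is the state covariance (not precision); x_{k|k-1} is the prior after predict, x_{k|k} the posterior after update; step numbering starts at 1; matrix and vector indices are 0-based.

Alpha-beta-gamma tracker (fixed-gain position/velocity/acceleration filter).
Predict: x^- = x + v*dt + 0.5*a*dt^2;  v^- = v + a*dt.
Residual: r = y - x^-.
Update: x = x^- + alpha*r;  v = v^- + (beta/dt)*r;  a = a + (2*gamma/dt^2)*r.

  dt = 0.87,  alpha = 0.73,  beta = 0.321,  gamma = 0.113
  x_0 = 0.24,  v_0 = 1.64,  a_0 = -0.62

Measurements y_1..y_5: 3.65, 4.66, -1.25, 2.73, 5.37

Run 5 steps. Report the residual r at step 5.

resid = 5.3734

step 1: x_pred=1.4322  r=2.2178  x^+=3.0512  v^+=1.9189  a^+=0.0422
step 2: x_pred=4.7366  r=-0.0766  x^+=4.6807  v^+=1.9274  a^+=0.0193
step 3: x_pred=6.3648  r=-7.6148  x^+=0.8060  v^+=-0.8654  a^+=-2.2543
step 4: x_pred=-0.8001  r=3.5301  x^+=1.7769  v^+=-1.5242  a^+=-1.2003
step 5: x_pred=-0.0034  r=5.3734  x^+=3.9192  v^+=-0.5859  a^+=0.4041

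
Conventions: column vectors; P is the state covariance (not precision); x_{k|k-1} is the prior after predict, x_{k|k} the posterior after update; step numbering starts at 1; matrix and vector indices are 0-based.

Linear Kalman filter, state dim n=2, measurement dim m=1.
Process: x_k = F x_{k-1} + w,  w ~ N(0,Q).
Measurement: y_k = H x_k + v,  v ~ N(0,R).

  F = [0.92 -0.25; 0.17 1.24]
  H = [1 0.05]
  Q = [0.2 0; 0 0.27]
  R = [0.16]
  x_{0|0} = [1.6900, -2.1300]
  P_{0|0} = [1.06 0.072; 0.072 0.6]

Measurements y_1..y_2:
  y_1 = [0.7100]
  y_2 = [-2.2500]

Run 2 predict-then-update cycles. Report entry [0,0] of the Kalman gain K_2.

step 1: x^-=[2.0873, -2.3539]  P^-=[1.1016 0.0589; 0.0589 1.2535]  S=[1.2706]  K=[0.8693; 0.0957]  nu=[-1.2596]  x^+=[0.9923, -2.4744]  P^+=[0.1414 -0.0468; -0.0468 1.2419]
step 2: x^-=[1.5315, -2.8995]  P^-=[0.4188 -0.4143; -0.4143 2.1639]  S=[0.5428]  K=[0.7334; -0.5638]  nu=[-3.6366]  x^+=[-1.1357, -0.8491]  P^+=[0.1268 -0.1898; -0.1898 1.9914]

K[0,0] = 0.7334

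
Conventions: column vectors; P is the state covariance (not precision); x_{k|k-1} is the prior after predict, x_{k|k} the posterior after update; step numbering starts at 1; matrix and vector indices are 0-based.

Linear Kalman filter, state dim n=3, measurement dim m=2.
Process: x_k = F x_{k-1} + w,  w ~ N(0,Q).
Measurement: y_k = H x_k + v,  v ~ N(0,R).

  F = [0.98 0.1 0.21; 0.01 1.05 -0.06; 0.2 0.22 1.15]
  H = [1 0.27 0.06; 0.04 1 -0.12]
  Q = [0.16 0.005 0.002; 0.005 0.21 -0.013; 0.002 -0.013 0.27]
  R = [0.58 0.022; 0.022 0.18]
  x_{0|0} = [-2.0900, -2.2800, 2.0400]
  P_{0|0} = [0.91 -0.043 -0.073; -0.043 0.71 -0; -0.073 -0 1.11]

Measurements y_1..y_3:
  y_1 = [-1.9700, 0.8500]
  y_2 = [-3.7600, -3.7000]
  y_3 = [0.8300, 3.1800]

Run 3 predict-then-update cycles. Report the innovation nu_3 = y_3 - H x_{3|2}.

innov = [3.8147, 5.7306]

step 1: x^-=[-1.8478, -2.5373, 1.4264]  P^-=[1.0515 0.0343 0.3686; 0.0343 0.9960 0.0672; 0.3686 0.0672 1.7714]  S=[1.7755 0.3135; 0.3135 1.1863]  K=[0.6348 -0.1406; 0.0271 0.8268; 0.3117 -0.1925]  nu=[0.4773, 3.6324]  x^+=[-2.0556, 0.4789, 0.8759]  P^+=[0.3687 -0.0216 0.0373; -0.0216 0.1697 0.1618; 0.0373 0.1618 1.5926]
step 2: x^-=[-1.7826, 0.4297, 0.7016]  P^-=[0.6039 0.0167 0.5272; 0.0167 0.3820 0.1057; 0.5272 0.1057 2.4963]  S=[1.2964 0.0891; 0.0891 0.5698]  K=[0.5018 -0.1178; 0.0533 0.6410; 0.5712 -0.3925]  nu=[-2.1355, -3.9743]  x^+=[-2.3860, -2.2313, 1.0418]  P^+=[0.2801 -0.0030 0.1528; -0.0030 0.1381 0.1789; 0.1528 0.1789 2.0255]
step 3: x^-=[-2.3426, -2.4293, 0.2300]  P^-=[0.5895 0.0233 0.7559; 0.0233 0.3468 0.0926; 0.7559 0.0926 3.1272]  S=[1.3124 0.0539; 0.0539 0.5452]  K=[0.4939 -0.1292; 0.0682 0.6107; 0.7601 -0.5382]  nu=[3.8147, 5.7306]  x^+=[-1.1992, 1.3310, 0.0454]  P^+=[0.2672 0.0063 0.2449; 0.0063 0.1329 0.1807; 0.2449 0.1807 2.2552]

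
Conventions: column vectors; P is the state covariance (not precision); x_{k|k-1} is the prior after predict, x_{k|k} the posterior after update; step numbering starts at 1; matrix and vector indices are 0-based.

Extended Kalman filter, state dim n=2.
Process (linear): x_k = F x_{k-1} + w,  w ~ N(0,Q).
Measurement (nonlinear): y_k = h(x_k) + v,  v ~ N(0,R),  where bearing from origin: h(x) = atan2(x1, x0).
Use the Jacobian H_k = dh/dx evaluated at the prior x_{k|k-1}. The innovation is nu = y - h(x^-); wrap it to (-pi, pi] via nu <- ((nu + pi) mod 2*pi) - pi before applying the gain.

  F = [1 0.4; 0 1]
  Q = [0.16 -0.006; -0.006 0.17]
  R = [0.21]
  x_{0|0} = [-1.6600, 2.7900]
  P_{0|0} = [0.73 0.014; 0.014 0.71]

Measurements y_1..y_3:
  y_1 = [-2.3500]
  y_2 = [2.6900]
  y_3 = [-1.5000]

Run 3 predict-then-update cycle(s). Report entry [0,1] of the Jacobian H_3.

H_jac[0,1] = -0.3188

step 1: x^-=[-0.5440, 2.7900]  P^-=[1.0148 0.2920; 0.2920 0.8800]  H_jac=[-0.3453 -0.0673]  S=[0.3486]  K=[-1.0617; -0.4592]  nu=[2.1698]  x^+=[-2.8477, 1.7935]  P^+=[0.6219 0.1220; 0.1220 0.8065]
step 2: x^-=[-2.1303, 1.7935]  P^-=[1.0086 0.4386; 0.4386 0.9765]  H_jac=[-0.2313 -0.2747]  S=[0.3934]  K=[-0.8993; -0.9398]  nu=[0.2482]  x^+=[-2.3535, 1.5603]  P^+=[0.6904 0.1062; 0.1062 0.6290]
step 3: x^-=[-1.7294, 1.5603]  P^-=[1.0360 0.3518; 0.3518 0.7990]  H_jac=[-0.2876 -0.3188]  S=[0.4414]  K=[-0.9291; -0.8063]  nu=[2.3756]  x^+=[-3.9366, -0.3552]  P^+=[0.6550 0.0211; 0.0211 0.5121]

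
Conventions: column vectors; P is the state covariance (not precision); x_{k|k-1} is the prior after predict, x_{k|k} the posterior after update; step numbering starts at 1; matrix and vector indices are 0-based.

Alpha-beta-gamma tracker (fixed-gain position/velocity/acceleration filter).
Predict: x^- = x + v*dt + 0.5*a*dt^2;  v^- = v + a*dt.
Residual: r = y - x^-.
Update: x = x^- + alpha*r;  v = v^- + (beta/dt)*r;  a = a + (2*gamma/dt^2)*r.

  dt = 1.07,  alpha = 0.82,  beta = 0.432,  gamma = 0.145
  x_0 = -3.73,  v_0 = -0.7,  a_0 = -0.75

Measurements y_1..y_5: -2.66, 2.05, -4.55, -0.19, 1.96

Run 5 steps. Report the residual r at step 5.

resid = 2.2219

step 1: x_pred=-4.9083  r=2.2483  x^+=-3.0647  v^+=-0.5948  a^+=-0.1805
step 2: x_pred=-3.8044  r=5.8544  x^+=0.9962  v^+=1.5758  a^+=1.3024
step 3: x_pred=3.4278  r=-7.9778  x^+=-3.1140  v^+=-0.2516  a^+=-0.7184
step 4: x_pred=-3.7944  r=3.6044  x^+=-0.8388  v^+=0.4350  a^+=0.1946
step 5: x_pred=-0.2619  r=2.2219  x^+=1.5601  v^+=1.5403  a^+=0.7575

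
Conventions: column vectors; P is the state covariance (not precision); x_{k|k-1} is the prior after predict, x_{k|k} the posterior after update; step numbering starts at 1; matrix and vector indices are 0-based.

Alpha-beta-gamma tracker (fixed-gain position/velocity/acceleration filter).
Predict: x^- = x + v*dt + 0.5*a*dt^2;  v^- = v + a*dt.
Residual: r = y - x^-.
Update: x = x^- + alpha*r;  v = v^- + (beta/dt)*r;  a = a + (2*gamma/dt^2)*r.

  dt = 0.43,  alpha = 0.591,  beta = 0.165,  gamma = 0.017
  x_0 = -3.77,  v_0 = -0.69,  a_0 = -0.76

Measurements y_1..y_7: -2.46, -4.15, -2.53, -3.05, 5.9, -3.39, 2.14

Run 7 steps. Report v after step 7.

v_post = 1.9998

step 1: x_pred=-4.1370  r=1.6770  x^+=-3.1459  v^+=-0.3733  a^+=-0.4516
step 2: x_pred=-3.3482  r=-0.8018  x^+=-3.8220  v^+=-0.8752  a^+=-0.5991
step 3: x_pred=-4.2538  r=1.7238  x^+=-3.2350  v^+=-0.4714  a^+=-0.2821
step 4: x_pred=-3.4638  r=0.4138  x^+=-3.2192  v^+=-0.4339  a^+=-0.2060
step 5: x_pred=-3.4249  r=9.3249  x^+=2.0861  v^+=3.0557  a^+=1.5087
step 6: x_pred=3.5395  r=-6.9295  x^+=-0.5558  v^+=1.0454  a^+=0.2344
step 7: x_pred=-0.0846  r=2.2246  x^+=1.2301  v^+=1.9998  a^+=0.6435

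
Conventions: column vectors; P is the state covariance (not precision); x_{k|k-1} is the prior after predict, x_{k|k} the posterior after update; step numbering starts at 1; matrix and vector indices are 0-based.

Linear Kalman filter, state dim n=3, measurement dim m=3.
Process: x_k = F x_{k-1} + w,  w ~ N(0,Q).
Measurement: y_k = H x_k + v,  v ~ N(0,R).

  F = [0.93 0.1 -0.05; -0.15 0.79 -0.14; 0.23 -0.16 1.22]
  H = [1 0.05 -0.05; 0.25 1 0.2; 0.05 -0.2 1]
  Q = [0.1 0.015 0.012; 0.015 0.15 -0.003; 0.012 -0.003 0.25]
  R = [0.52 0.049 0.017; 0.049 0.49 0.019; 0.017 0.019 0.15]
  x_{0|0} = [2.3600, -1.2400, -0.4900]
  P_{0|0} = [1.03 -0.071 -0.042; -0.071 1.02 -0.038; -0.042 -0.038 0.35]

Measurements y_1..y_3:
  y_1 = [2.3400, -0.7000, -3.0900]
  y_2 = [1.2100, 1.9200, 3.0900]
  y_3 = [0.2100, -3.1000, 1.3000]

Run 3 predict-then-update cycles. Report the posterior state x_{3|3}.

x_post = [1.2141, -1.6606, 1.2885]

step 1: x^-=[2.0953, -1.2650, 0.1434]  P^-=[0.9930 -0.0896 0.1515; -0.0896 0.8401 -0.2703; 0.1515 -0.2703 0.8480]  S=[1.4945 0.2793 0.1684; 0.2793 1.2883 -0.1871; 0.1684 -0.1871 1.1592]  K=[0.6410 0.0221 0.0994; -0.0991 0.5743 -0.2749; -0.0409 0.0767 0.8031]  nu=[0.3151, 0.0125, -3.5912]  x^+=[1.9406, -0.3019, -2.7525]  P^+=[0.3382 -0.0406 0.0012; -0.0406 0.2764 0.0253; 0.0012 0.0253 0.1262]
step 2: x^-=[1.9122, -0.1443, -2.8634]  P^-=[0.3877 -0.0402 0.0820; -0.0402 0.3367 -0.0548; 0.0820 -0.0548 0.4566]  S=[0.8977 0.1350 0.0966; 0.1350 0.8353 0.0165; 0.0966 0.0165 0.6520]  K=[0.4107 0.0190 0.1064; -0.0613 0.3916 -0.1913; -0.0239 0.0578 0.7255]  nu=[-0.8382, 2.1589, 5.8290]  x^+=[2.2294, -0.3625, 1.5105]  P^+=[0.2179 -0.0245 0.0075; -0.0245 0.1881 0.0165; 0.0075 0.0165 0.1125]
step 3: x^-=[1.9616, -0.8322, 2.4135]  P^-=[0.2852 -0.0192 0.0624; -0.0192 0.2769 -0.0438; 0.0624 -0.0438 0.4333]  S=[0.7991 0.1238 0.0702; 0.1238 0.7812 0.0280; 0.0702 0.0280 0.6192]  K=[0.3399 0.0255 0.0903; -0.0430 0.3501 -0.1727; -0.0231 0.0527 0.7191]  nu=[-1.5893, -3.2409, -1.3781]  x^+=[1.2141, -1.6606, 1.2885]  P^+=[0.1807 -0.0158 0.0076; -0.0158 0.1673 0.0143; 0.0076 0.0143 0.1110]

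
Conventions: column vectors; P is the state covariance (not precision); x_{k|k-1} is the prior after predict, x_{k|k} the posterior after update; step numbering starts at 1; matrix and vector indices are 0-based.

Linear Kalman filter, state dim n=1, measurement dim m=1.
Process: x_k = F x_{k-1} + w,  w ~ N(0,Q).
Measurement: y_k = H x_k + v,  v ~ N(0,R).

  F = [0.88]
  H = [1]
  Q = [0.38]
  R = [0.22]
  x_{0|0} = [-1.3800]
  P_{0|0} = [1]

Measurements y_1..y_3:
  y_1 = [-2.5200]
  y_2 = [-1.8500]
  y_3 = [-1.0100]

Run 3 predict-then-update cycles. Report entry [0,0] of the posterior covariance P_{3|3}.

P_post[0,0] = 0.1528

step 1: x^-=[-1.2144]  P^-=[1.1544]  S=[1.3744]  K=[0.8399]  nu=[-1.3056]  x^+=[-2.3110]  P^+=[0.1848]
step 2: x^-=[-2.0337]  P^-=[0.5231]  S=[0.7431]  K=[0.7039]  nu=[0.1837]  x^+=[-1.9044]  P^+=[0.1549]
step 3: x^-=[-1.6759]  P^-=[0.4999]  S=[0.7199]  K=[0.6944]  nu=[0.6659]  x^+=[-1.2135]  P^+=[0.1528]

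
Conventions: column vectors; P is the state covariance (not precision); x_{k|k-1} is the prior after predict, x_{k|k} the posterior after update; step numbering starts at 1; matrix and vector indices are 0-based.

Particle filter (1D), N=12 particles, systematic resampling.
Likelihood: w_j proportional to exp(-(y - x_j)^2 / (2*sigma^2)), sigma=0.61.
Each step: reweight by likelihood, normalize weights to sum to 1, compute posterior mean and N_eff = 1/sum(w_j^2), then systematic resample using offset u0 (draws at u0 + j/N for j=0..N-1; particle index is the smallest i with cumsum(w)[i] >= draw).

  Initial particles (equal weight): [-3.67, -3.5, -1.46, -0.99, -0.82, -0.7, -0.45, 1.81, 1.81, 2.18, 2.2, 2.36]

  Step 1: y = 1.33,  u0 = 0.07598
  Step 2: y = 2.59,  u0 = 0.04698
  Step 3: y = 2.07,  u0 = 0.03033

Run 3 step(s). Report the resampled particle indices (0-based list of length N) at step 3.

resampled_idx = [0, 1, 2, 3, 4, 5, 6, 7, 8, 9, 10, 11]

step 1: w=[0.0000, 0.0000, 0.0000, 0.0003, 0.0008, 0.0016, 0.0057, 0.2972, 0.2972, 0.1534, 0.1465, 0.0974]  mean=1.9575  Neff=4.3269  idx=[7, 7, 7, 8, 8, 8, 8, 9, 9, 10, 11, 11]
step 2: w=[0.0600, 0.0600, 0.0600, 0.0600, 0.0600, 0.0600, 0.0600, 0.1083, 0.1083, 0.1107, 0.1265, 0.1265]  mean=2.0725  Neff=10.7666  idx=[0, 2, 3, 4, 6, 7, 8, 8, 9, 10, 11, 11]
step 3: w=[0.0817, 0.0817, 0.0817, 0.0817, 0.0817, 0.0880, 0.0880, 0.0880, 0.0875, 0.0799, 0.0799, 0.0799]  mean=2.0737  Neff=11.9811  idx=[0, 1, 2, 3, 4, 5, 6, 7, 8, 9, 10, 11]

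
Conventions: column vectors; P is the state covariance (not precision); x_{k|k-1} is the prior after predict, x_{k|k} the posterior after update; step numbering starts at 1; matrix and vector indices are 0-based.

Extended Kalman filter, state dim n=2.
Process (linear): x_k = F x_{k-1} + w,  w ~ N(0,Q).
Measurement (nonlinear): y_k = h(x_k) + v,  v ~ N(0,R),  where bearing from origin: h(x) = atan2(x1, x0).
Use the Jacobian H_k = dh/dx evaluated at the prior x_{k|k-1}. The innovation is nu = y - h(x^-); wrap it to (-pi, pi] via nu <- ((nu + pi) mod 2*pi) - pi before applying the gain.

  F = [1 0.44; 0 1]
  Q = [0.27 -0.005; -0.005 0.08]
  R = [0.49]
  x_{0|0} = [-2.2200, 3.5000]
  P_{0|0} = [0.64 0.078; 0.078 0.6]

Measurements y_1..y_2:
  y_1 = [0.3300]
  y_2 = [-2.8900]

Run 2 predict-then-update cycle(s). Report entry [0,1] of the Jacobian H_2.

H_jac[0,1] = 0.1004

step 1: x^-=[-0.6800, 3.5000]  P^-=[1.0948 0.3370; 0.3370 0.6800]  H_jac=[-0.2753 -0.0535]  S=[0.5849]  K=[-0.5462; -0.2208]  nu=[-1.4327]  x^+=[0.1025, 3.8164]  P^+=[0.9203 0.2665; 0.2665 0.6515]
step 2: x^-=[1.7817, 3.8164]  P^-=[1.5509 0.5481; 0.5481 0.7315]  H_jac=[-0.2151 0.1004]  S=[0.5455]  K=[-0.5108; -0.0815]  nu=[2.2592]  x^+=[0.6278, 3.6323]  P^+=[1.4086 0.5254; 0.5254 0.7279]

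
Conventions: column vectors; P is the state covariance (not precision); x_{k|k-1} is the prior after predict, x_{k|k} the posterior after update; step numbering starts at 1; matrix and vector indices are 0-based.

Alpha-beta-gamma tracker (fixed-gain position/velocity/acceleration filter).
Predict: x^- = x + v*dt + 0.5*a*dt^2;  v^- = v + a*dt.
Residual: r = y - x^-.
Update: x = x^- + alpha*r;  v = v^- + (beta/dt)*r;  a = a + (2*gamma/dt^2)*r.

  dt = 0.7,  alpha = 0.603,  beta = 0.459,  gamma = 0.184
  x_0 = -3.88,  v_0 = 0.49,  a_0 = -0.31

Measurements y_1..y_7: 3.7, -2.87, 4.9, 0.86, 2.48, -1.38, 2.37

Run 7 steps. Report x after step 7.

step 1: x_pred=-3.6130  r=7.3130  x^+=0.7968  v^+=5.0682  a^+=5.1822
step 2: x_pred=5.6141  r=-8.4841  x^+=0.4982  v^+=3.1326  a^+=-1.1896
step 3: x_pred=2.3995  r=2.5005  x^+=3.9073  v^+=3.9394  a^+=0.6883
step 4: x_pred=6.8336  r=-5.9736  x^+=3.2315  v^+=0.5043  a^+=-3.7980
step 5: x_pred=2.6540  r=-0.1740  x^+=2.5491  v^+=-2.2684  a^+=-3.9286
step 6: x_pred=-0.0013  r=-1.3787  x^+=-0.8327  v^+=-5.9225  a^+=-4.9641
step 7: x_pred=-6.1946  r=8.5646  x^+=-1.0301  v^+=-3.7814  a^+=1.4681

x_post = -1.0301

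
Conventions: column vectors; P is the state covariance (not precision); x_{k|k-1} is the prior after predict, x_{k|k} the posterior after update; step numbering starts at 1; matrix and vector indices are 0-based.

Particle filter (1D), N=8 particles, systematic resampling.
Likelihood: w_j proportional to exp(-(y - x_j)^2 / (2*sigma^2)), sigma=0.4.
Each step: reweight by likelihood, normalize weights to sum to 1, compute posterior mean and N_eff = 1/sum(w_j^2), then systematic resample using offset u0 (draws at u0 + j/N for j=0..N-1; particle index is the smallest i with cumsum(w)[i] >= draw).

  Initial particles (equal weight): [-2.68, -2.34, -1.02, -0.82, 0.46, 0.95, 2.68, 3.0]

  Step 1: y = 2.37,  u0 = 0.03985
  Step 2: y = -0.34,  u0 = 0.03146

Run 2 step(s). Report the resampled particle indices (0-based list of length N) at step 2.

step 1: w=[0.0000, 0.0000, 0.0000, 0.0000, 0.0000, 0.0018, 0.7178, 0.2804]  mean=2.7666  Neff=1.6838  idx=[6, 6, 6, 6, 6, 6, 7, 7]
step 2: w=[0.1666, 0.1666, 0.1666, 0.1666, 0.1666, 0.1666, 0.0003, 0.0003]  mean=2.6802  Neff=6.0069  idx=[0, 0, 1, 2, 3, 3, 4, 5]

resampled_idx = [0, 0, 1, 2, 3, 3, 4, 5]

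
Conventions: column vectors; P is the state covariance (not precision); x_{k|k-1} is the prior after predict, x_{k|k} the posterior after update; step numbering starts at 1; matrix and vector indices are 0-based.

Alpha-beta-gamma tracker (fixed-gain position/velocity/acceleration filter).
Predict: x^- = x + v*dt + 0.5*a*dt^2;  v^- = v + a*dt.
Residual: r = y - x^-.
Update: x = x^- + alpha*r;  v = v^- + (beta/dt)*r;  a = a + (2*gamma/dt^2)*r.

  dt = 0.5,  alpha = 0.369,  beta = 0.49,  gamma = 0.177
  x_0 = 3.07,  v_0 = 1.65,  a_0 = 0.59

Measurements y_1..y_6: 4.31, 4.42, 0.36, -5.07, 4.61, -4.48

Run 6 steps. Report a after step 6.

a_post = 9.2092

step 1: x_pred=3.9687  r=0.3413  x^+=4.0947  v^+=2.2794  a^+=1.0732
step 2: x_pred=5.3685  r=-0.9485  x^+=5.0185  v^+=1.8865  a^+=-0.2699
step 3: x_pred=5.9280  r=-5.5680  x^+=3.8734  v^+=-3.7052  a^+=-8.1542
step 4: x_pred=1.0016  r=-6.0716  x^+=-1.2388  v^+=-13.7324  a^+=-16.7516
step 5: x_pred=-10.1990  r=14.8090  x^+=-4.7345  v^+=-7.5954  a^+=4.2180
step 6: x_pred=-8.0049  r=3.5249  x^+=-6.7042  v^+=-2.0320  a^+=9.2092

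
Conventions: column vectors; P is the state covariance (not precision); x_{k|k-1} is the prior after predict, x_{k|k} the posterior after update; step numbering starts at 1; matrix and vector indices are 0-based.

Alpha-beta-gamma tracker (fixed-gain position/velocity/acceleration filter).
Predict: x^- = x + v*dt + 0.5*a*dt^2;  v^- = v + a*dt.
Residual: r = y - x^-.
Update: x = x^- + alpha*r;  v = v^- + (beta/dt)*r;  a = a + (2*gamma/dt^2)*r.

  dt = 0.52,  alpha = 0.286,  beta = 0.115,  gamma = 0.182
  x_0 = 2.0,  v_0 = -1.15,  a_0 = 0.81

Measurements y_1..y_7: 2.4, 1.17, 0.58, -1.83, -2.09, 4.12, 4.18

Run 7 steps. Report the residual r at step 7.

resid = 8.6118

step 1: x_pred=1.5115  r=0.8885  x^+=1.7656  v^+=-0.5323  a^+=2.0060
step 2: x_pred=1.7600  r=-0.5900  x^+=1.5913  v^+=0.3803  a^+=1.2118
step 3: x_pred=1.9529  r=-1.3729  x^+=1.5602  v^+=0.7068  a^+=-0.6364
step 4: x_pred=1.8418  r=-3.6718  x^+=0.7916  v^+=-0.4361  a^+=-5.5791
step 5: x_pred=-0.1894  r=-1.9006  x^+=-0.7330  v^+=-3.7576  a^+=-8.1376
step 6: x_pred=-3.7871  r=7.9071  x^+=-1.5257  v^+=-6.2404  a^+=2.5066
step 7: x_pred=-4.4318  r=8.6118  x^+=-1.9688  v^+=-3.0324  a^+=14.0994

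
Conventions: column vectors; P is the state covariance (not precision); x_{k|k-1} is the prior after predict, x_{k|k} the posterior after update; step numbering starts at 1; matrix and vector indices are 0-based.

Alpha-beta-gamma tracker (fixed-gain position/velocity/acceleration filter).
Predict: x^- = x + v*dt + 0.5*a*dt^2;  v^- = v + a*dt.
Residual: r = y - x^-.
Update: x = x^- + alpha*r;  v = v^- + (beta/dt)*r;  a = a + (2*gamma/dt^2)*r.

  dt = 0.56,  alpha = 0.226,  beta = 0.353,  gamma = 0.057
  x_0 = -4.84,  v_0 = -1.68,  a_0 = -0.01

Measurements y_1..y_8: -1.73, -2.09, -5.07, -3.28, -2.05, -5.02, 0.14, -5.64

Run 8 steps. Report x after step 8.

x_post = -3.7005

step 1: x_pred=-5.7824  r=4.0524  x^+=-4.8665  v^+=0.8688  a^+=1.4631
step 2: x_pred=-4.1506  r=2.0606  x^+=-3.6849  v^+=2.9871  a^+=2.2122
step 3: x_pred=-1.6652  r=-3.4048  x^+=-2.4347  v^+=2.0797  a^+=0.9745
step 4: x_pred=-1.1173  r=-2.1627  x^+=-1.6061  v^+=1.2621  a^+=0.1883
step 5: x_pred=-0.8698  r=-1.1802  x^+=-1.1365  v^+=0.6236  a^+=-0.2407
step 6: x_pred=-0.8250  r=-4.1950  x^+=-1.7731  v^+=-2.1556  a^+=-1.7657
step 7: x_pred=-3.2571  r=3.3971  x^+=-2.4893  v^+=-1.0030  a^+=-0.5308
step 8: x_pred=-3.1342  r=-2.5058  x^+=-3.7005  v^+=-2.8798  a^+=-1.4417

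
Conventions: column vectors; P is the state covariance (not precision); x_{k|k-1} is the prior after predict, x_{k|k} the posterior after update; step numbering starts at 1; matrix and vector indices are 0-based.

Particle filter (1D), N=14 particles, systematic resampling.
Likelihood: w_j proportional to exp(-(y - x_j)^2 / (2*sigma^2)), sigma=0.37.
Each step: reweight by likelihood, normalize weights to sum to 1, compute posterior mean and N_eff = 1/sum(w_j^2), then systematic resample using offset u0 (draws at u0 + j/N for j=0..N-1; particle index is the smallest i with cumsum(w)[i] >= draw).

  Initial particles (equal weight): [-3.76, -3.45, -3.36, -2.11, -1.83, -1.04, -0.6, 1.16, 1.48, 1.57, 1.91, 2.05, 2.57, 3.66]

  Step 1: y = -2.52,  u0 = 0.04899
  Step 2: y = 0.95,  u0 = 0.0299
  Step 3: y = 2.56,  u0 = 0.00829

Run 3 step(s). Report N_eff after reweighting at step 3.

N_eff = 14.0000

step 1: w=[0.0043, 0.0506, 0.0905, 0.6448, 0.2093, 0.0004, 0.0000, 0.0000, 0.0000, 0.0000, 0.0000, 0.0000, 0.0000, 0.0000]  mean=-2.2391  Neff=2.1261  idx=[1, 2, 3, 3, 3, 3, 3, 3, 3, 3, 3, 4, 4, 4]
step 2: w=[0.0000, 0.0000, 0.0008, 0.0008, 0.0008, 0.0008, 0.0008, 0.0008, 0.0008, 0.0008, 0.0008, 0.3308, 0.3308, 0.3308]  mean=-1.8321  Neff=3.0460  idx=[11, 11, 11, 11, 11, 12, 12, 12, 12, 13, 13, 13, 13, 13]
step 3: w=[0.0714, 0.0714, 0.0714, 0.0714, 0.0714, 0.0714, 0.0714, 0.0714, 0.0714, 0.0714, 0.0714, 0.0714, 0.0714, 0.0714]  mean=-1.8300  Neff=14.0000  idx=[0, 1, 2, 3, 4, 5, 6, 7, 8, 9, 10, 11, 12, 13]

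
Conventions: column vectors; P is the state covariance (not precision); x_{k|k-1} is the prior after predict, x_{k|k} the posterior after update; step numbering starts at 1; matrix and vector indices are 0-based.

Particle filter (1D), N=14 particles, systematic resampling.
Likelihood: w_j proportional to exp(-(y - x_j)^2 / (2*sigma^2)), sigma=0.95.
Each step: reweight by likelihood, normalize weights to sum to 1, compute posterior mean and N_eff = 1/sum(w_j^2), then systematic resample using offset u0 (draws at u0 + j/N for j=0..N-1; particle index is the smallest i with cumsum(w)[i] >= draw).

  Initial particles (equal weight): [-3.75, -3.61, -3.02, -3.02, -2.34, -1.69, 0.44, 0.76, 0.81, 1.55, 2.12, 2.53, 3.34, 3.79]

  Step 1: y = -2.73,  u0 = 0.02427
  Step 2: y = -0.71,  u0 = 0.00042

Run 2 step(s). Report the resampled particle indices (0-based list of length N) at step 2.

step 1: w=[0.1223, 0.1417, 0.2077, 0.2077, 0.2000, 0.1195, 0.0008, 0.0003, 0.0002, 0.0000, 0.0000, 0.0000, 0.0000, 0.0000]  mean=-2.8932  Neff=5.6972  idx=[0, 0, 1, 1, 2, 2, 2, 3, 3, 3, 4, 4, 5, 5]
step 2: w=[0.0030, 0.0030, 0.0048, 0.0048, 0.0263, 0.0263, 0.0263, 0.0263, 0.0263, 0.0263, 0.1161, 0.1161, 0.2972, 0.2972]  mean=-2.0818  Neff=4.8129  idx=[0, 6, 8, 10, 10, 11, 12, 12, 12, 12, 13, 13, 13, 13]

resampled_idx = [0, 6, 8, 10, 10, 11, 12, 12, 12, 12, 13, 13, 13, 13]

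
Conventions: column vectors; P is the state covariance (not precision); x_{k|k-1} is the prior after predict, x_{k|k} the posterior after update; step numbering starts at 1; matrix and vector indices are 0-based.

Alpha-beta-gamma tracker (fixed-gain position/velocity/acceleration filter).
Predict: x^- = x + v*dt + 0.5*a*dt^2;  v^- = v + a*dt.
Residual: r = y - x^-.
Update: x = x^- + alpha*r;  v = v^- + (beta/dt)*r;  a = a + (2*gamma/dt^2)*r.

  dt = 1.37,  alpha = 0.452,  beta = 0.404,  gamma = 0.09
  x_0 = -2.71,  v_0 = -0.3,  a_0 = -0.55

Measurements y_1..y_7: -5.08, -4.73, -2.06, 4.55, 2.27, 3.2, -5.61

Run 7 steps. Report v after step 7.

step 1: x_pred=-3.6371  r=-1.4429  x^+=-4.2893  v^+=-1.4790  a^+=-0.6884
step 2: x_pred=-6.9615  r=2.2315  x^+=-5.9529  v^+=-1.7640  a^+=-0.4744
step 3: x_pred=-8.8147  r=6.7547  x^+=-5.7616  v^+=-0.4220  a^+=0.1734
step 4: x_pred=-6.1769  r=10.7269  x^+=-1.3284  v^+=2.9789  a^+=1.2022
step 5: x_pred=3.8809  r=-1.6109  x^+=3.1528  v^+=4.1508  a^+=1.0477
step 6: x_pred=9.8226  r=-6.6226  x^+=6.8292  v^+=3.6332  a^+=0.4126
step 7: x_pred=12.1939  r=-17.8039  x^+=4.1465  v^+=-1.0518  a^+=-1.2949

v_post = -1.0518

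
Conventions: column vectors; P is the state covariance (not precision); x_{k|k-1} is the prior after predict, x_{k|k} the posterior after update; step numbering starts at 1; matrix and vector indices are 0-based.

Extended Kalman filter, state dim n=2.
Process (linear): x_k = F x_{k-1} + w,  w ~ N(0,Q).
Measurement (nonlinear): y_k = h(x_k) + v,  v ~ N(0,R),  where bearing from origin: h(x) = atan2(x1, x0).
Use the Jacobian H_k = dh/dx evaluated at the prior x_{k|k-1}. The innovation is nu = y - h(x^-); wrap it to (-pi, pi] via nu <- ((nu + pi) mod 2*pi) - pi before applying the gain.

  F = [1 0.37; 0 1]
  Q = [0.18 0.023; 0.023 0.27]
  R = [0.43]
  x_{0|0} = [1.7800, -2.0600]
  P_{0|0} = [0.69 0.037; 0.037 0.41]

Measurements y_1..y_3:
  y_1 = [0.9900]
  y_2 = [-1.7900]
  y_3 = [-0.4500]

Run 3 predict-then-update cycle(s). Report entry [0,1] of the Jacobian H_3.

H_jac[0,1] = 0.1113

step 1: x^-=[1.0178, -2.0600]  P^-=[0.9535 0.2117; 0.2117 0.6800]  H_jac=[0.3902 0.1928]  S=[0.6323]  K=[0.6530; 0.3380]  nu=[2.1019]  x^+=[2.3903, -1.3496]  P^+=[0.6839 0.0722; 0.0722 0.6078]
step 2: x^-=[1.8909, -1.3496]  P^-=[1.0005 0.3200; 0.3200 0.8778]  H_jac=[0.2501 0.3504]  S=[0.6564]  K=[0.5520; 0.5905]  nu=[-1.1701]  x^+=[1.2450, -2.0405]  P^+=[0.8005 0.1061; 0.1061 0.6489]
step 3: x^-=[0.4900, -2.0405]  P^-=[1.1479 0.3692; 0.3692 0.9189]  H_jac=[0.4634 0.1113]  S=[0.7259]  K=[0.7893; 0.3765]  nu=[0.8851]  x^+=[1.1886, -1.7072]  P^+=[0.6956 0.1535; 0.1535 0.8160]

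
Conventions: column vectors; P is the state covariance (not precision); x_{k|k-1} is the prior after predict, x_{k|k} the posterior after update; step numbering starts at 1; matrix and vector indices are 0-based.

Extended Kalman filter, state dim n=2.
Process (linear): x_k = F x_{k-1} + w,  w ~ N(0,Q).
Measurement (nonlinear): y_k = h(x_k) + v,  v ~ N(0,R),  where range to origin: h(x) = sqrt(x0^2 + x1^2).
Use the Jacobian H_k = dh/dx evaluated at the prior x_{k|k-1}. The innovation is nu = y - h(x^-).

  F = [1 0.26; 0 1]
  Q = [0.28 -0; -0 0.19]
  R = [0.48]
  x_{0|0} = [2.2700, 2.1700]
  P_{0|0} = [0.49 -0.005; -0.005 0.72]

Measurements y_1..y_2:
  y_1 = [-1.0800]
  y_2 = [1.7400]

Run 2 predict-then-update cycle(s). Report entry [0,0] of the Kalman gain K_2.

step 1: x^-=[2.8342, 2.1700]  P^-=[0.8161 0.1822; 0.1822 0.9100]  H_jac=[0.7940 0.6079]  S=[1.5067]  K=[0.5036; 0.4632]  nu=[-4.6495]  x^+=[0.4928, 0.0164]  P^+=[0.4340 -0.1692; -0.1692 0.5868]
step 2: x^-=[0.4971, 0.0164]  P^-=[0.6657 -0.0167; -0.0167 0.7768]  H_jac=[0.9995 0.0330]  S=[1.1447]  K=[0.5807; 0.0078]  nu=[1.2427]  x^+=[1.2187, 0.0261]  P^+=[0.2796 -0.0219; -0.0219 0.7767]

K[0,0] = 0.5807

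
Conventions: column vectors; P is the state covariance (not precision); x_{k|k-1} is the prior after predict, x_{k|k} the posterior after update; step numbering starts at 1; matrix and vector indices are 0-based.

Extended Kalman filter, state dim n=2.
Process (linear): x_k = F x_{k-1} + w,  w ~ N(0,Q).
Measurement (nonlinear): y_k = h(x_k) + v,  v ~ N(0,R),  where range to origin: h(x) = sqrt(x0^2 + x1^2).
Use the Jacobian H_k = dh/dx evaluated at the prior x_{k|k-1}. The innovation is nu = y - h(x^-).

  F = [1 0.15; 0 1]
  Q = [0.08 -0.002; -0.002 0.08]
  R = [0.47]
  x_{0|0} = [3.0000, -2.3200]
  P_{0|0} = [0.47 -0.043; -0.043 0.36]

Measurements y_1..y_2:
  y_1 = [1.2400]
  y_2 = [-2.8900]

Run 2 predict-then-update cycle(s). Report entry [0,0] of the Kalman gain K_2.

K[0,0] = 0.2582

step 1: x^-=[2.6520, -2.3200]  P^-=[0.5452 0.0090; 0.0090 0.4400]  H_jac=[0.7526 -0.6584]  S=[0.9607]  K=[0.4210; -0.2945]  nu=[-2.2836]  x^+=[1.6907, -1.6475]  P^+=[0.3750 0.1281; 0.1281 0.3567]
step 2: x^-=[1.4436, -1.6475]  P^-=[0.5014 0.1796; 0.1796 0.4367]  H_jac=[0.6590 -0.7521]  S=[0.7567]  K=[0.2582; -0.2776]  nu=[-5.0804]  x^+=[0.1320, -0.2372]  P^+=[0.4510 0.2338; 0.2338 0.3784]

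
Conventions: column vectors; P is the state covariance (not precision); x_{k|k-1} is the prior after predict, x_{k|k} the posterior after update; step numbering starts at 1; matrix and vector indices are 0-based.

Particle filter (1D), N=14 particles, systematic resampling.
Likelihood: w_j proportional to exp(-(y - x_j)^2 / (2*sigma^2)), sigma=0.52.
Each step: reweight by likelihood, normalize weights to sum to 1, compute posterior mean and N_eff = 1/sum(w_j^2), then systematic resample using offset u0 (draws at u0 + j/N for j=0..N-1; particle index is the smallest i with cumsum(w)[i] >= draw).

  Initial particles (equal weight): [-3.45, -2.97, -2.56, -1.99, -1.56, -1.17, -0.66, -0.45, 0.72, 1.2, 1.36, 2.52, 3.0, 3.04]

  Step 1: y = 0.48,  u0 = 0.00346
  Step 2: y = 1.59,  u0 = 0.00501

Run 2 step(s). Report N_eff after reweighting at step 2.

N_eff = 8.1150

step 1: w=[0.0000, 0.0000, 0.0000, 0.0000, 0.0002, 0.0036, 0.0497, 0.1109, 0.4936, 0.2105, 0.1311, 0.0002, 0.0000, 0.0000]  mean=0.6998  Neff=3.1252  idx=[5, 7, 7, 8, 8, 8, 8, 8, 8, 8, 9, 9, 9, 10]
step 2: w=[0.0000, 0.0001, 0.0001, 0.0504, 0.0504, 0.0504, 0.0504, 0.0504, 0.0504, 0.0504, 0.1541, 0.1541, 0.1541, 0.1851]  mean=1.0601  Neff=8.1150  idx=[3, 4, 5, 7, 8, 10, 10, 10, 11, 11, 12, 12, 13, 13]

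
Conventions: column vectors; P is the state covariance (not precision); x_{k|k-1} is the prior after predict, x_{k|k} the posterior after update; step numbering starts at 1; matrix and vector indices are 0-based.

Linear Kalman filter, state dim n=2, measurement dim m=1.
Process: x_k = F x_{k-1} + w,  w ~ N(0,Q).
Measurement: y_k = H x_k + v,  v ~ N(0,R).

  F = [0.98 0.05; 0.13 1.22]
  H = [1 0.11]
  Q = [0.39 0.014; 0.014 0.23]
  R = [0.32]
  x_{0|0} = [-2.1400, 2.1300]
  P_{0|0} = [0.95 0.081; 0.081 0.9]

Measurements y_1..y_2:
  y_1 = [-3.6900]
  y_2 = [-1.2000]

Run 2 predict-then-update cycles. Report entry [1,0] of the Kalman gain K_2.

K[1,0] = 0.3135

step 1: x^-=[-1.9907, 2.3204]  P^-=[1.3126 0.2873; 0.2873 1.6113]  S=[1.7153]  K=[0.7836; 0.2708]  nu=[-1.9545]  x^+=[-3.5224, 1.7911]  P^+=[0.2592 -0.0767; -0.0767 1.4855]
step 2: x^-=[-3.3624, 1.7272]  P^-=[0.6351 0.0454; 0.0454 2.4211]  S=[0.9944]  K=[0.6437; 0.3135]  nu=[1.9724]  x^+=[-2.0927, 2.3454]  P^+=[0.2231 -0.1553; -0.1553 2.3233]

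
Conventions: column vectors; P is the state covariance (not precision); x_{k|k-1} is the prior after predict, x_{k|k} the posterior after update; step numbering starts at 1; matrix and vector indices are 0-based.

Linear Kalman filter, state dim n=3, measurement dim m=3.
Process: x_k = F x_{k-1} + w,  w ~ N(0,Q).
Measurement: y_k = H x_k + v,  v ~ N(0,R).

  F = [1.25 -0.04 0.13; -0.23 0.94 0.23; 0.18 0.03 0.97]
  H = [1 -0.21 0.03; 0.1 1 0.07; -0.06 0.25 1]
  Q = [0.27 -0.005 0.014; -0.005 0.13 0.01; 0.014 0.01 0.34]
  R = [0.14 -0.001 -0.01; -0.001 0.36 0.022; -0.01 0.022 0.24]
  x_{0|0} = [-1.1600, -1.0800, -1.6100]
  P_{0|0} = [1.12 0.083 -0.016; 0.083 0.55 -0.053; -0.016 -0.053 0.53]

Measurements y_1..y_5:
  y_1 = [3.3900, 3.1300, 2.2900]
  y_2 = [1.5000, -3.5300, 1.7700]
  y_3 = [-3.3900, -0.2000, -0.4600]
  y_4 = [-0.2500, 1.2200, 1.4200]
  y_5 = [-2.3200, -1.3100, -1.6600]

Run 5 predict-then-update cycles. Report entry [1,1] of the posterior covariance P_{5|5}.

step 1: x^-=[-1.6161, -1.1187, -1.8029]  P^-=[2.0169 -0.2437 0.3168; -0.2437 0.6462 0.0651; 0.3168 0.0651 0.8677]  S=[2.3067 -0.1476 0.1001; -0.1476 0.9954 0.3373; 0.1001 0.3373 1.1572]  K=[0.9077 0.1130 0.0050; -0.1276 0.5947 0.0462; 0.1041 -0.0849 0.7632]  nu=[4.8253, 4.5365, 4.2756]  x^+=[3.2979, 1.1610, 1.5774]  P^+=[0.1327 0.0269 -0.0041; 0.0269 0.2144 -0.0265; -0.0041 -0.0265 0.1866]
step 2: x^-=[4.2810, 0.6956, 2.1585]  P^-=[0.4771 -0.0178 0.0638; -0.0178 0.3137 0.0329; 0.0638 0.0329 0.5174]  S=[0.6423 -0.0304 0.0127; -0.0304 0.6829 0.1740; 0.0127 0.1740 0.7881]  K=[0.7553 0.0817 0.0087; -0.1087 0.4434 0.0465; 0.0967 -0.0566 0.6731]  nu=[-2.6997, -4.8048, -0.3056]  x^+=[1.8470, -1.1554, 1.9639]  P^+=[0.1094 0.0180 -0.0016; 0.0180 0.1601 -0.0170; -0.0016 -0.0170 0.1635]
step 3: x^-=[2.6102, -1.0592, 2.2028]  P^-=[0.4418 -0.0186 0.0582; -0.0186 0.2710 0.0341; 0.0582 0.0341 0.4961]  S=[0.6051 -0.0261 0.0104; -0.0261 0.6397 0.1627; 0.0104 0.1627 0.7653]  K=[0.7426 0.0743 0.0094; -0.1063 0.4075 0.0493; 0.0954 -0.0483 0.6639]  nu=[-6.2887, 0.4440, -2.2414]  x^+=[-2.0476, -0.3200, 0.0935]  P^+=[0.1071 0.0156 -0.0010; 0.0156 0.1473 -0.0140; -0.0010 -0.0140 0.1608]
step 4: x^-=[-2.5345, 0.1917, -0.2874]  P^-=[0.4385 -0.0199 0.0579; -0.0199 0.2617 0.0354; 0.0579 0.0354 0.4939]  S=[0.6019 -0.0258 0.0102; -0.0258 0.6302 0.1616; 0.0102 0.1616 0.7631]  K=[0.7413 0.0723 0.0097; -0.1064 0.3986 0.0507; 0.0953 -0.0458 0.6626]  nu=[2.3334, 1.3019, 1.5074]  x^+=[-0.6960, 0.5387, 0.8742]  P^+=[0.1068 0.0149 -0.0008; 0.0149 0.1441 -0.0131; -0.0008 -0.0131 0.1603]
step 5: x^-=[-0.7779, 0.8675, 0.7388]  P^-=[0.4381 -0.0204 0.0580; -0.0204 0.2595 0.0359; 0.0580 0.0359 0.4935]  S=[0.6016 -0.0258 0.0101; -0.0258 0.6280 0.1616; 0.0101 0.1616 0.7629]  K=[0.7412 0.0717 0.0098; -0.1065 0.3964 0.0511; 0.0953 -0.0451 0.6624]  nu=[-1.3821, -2.1515, -2.6624]  x^+=[-1.9827, 0.0259, -1.0594]  P^+=[0.1067 0.0147 -0.0007; 0.0147 0.1434 -0.0129; -0.0007 -0.0129 0.1602]

P_post[1,1] = 0.1434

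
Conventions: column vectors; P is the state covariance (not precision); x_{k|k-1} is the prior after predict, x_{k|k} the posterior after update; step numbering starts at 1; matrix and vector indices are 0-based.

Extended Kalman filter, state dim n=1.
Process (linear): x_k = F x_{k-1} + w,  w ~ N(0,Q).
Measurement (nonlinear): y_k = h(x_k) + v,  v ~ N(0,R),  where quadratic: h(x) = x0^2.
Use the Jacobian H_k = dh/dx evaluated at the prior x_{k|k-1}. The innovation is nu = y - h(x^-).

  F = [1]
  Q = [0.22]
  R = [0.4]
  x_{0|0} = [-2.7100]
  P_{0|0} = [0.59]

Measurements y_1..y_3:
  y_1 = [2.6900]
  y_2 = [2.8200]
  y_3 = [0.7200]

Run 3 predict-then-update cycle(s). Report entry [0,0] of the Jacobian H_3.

H_jac[0,0] = -3.4160

step 1: x^-=[-2.7100]  P^-=[0.8100]  H_jac=[-5.4200]  S=[24.1949]  K=[-0.1815]  nu=[-4.6541]  x^+=[-1.8655]  P^+=[0.0134]
step 2: x^-=[-1.8655]  P^-=[0.2334]  H_jac=[-3.7310]  S=[3.6489]  K=[-0.2386]  nu=[-0.6601]  x^+=[-1.7080]  P^+=[0.0256]
step 3: x^-=[-1.7080]  P^-=[0.2456]  H_jac=[-3.4160]  S=[3.2657]  K=[-0.2569]  nu=[-2.1972]  x^+=[-1.1435]  P^+=[0.0301]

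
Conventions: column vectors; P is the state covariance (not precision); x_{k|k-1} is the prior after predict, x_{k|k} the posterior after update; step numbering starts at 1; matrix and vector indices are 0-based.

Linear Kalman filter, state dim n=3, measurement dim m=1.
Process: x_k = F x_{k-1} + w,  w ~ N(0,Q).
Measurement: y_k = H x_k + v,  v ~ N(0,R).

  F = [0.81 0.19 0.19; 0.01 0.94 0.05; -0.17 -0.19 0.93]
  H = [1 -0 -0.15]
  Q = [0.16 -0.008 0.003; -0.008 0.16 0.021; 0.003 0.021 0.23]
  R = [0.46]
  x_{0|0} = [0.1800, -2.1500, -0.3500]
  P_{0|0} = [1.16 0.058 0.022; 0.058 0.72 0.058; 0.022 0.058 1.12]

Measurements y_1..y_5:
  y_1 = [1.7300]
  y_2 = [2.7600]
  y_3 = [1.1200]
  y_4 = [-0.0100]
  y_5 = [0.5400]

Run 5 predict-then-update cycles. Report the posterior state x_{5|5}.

x_post = [0.3084, -0.9776, 0.1718]

step 1: x^-=[-0.3292, -2.0367, 0.0524]  P^-=[1.0163 0.1967 0.0284; 0.1967 0.8057 -0.0167; 0.0284 -0.0167 1.2345]  S=[1.4956]  K=[0.6767; 0.1332; -0.1048]  nu=[2.0671]  x^+=[1.0696, -1.7613, -0.1643]  P^+=[0.3315 0.0619 0.1345; 0.0619 0.7791 0.0042; 0.1345 0.0042 1.2181]
step 2: x^-=[0.5005, -1.6532, 0.0000]  P^-=[0.5103 0.1992 0.2305; 0.1992 0.8532 -0.0684; 0.2305 -0.0684 1.2812]  S=[0.9300]  K=[0.5116; 0.2252; 0.0412]  nu=[2.2595]  x^+=[1.6564, -1.1444, 0.0931]  P^+=[0.2669 0.0920 0.2109; 0.0920 0.8061 -0.0770; 0.2109 -0.0770 1.2796]
step 3: x^-=[1.1419, -1.0545, 0.0224]  P^-=[0.4981 0.2150 0.2873; 0.2150 0.8702 -0.1452; 0.2873 -0.1452 1.3400]  S=[0.9021]  K=[0.5044; 0.2625; 0.0957]  nu=[-0.0185]  x^+=[1.1326, -1.0594, 0.0207]  P^+=[0.2686 0.0956 0.2438; 0.0956 0.8080 -0.1679; 0.2438 -0.1679 1.3318]
step 4: x^-=[0.7200, -0.9834, 0.0280]  P^-=[0.5058 0.2028 0.3065; 0.2028 0.8636 -0.2222; 0.3065 -0.2222 1.4072]  S=[0.9055]  K=[0.5078; 0.2608; 0.1054]  nu=[-0.7258]  x^+=[0.3514, -1.1728, -0.0486]  P^+=[0.2723 0.0829 0.2581; 0.0829 0.8020 -0.2471; 0.2581 -0.2471 1.3971]
step 5: x^-=[0.0526, -1.1013, 0.1179]  P^-=[0.5052 0.1785 0.3193; 0.1785 0.8507 -0.2846; 0.3193 -0.2846 1.4863]  S=[0.9028]  K=[0.5065; 0.2450; 0.1067]  nu=[0.5051]  x^+=[0.3084, -0.9776, 0.1718]  P^+=[0.2736 0.0664 0.2705; 0.0664 0.7966 -0.3082; 0.2705 -0.3082 1.4760]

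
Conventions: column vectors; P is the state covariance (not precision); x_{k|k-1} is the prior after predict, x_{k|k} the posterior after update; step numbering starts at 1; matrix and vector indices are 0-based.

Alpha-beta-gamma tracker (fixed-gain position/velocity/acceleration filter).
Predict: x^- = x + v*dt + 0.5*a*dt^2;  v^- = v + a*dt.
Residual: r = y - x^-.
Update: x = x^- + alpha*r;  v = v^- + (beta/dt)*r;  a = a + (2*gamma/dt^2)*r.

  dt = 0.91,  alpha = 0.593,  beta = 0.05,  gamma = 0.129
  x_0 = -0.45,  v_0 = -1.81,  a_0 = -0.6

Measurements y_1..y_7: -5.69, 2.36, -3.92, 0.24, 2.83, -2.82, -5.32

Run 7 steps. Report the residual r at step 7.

step 1: x_pred=-2.3455  r=-3.3445  x^+=-4.3288  v^+=-2.5398  a^+=-1.6420
step 2: x_pred=-7.3199  r=9.6799  x^+=-1.5797  v^+=-3.5021  a^+=1.3738
step 3: x_pred=-4.1978  r=0.2778  x^+=-4.0331  v^+=-2.2367  a^+=1.4604
step 4: x_pred=-5.4638  r=5.7038  x^+=-2.0814  v^+=-0.5943  a^+=3.2374
step 5: x_pred=-1.2818  r=4.1118  x^+=1.1565  v^+=2.5776  a^+=4.5185
step 6: x_pred=5.3730  r=-8.1930  x^+=0.5146  v^+=6.2393  a^+=1.9659
step 7: x_pred=7.0063  r=-12.3263  x^+=-0.3032  v^+=7.3510  a^+=-1.8744

resid = -12.3263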